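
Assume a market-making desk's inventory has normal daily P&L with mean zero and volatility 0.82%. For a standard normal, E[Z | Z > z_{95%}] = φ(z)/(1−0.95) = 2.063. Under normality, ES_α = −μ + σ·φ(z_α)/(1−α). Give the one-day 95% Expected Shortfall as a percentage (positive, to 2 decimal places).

1.69%

ES = 0.82% × 2.063 = 1.692%.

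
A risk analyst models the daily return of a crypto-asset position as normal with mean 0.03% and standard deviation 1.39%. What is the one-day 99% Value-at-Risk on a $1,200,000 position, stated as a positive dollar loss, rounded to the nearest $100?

$38,400

At 99% one-sided, z = 2.326.
VaR = −μ + z·σ = −(0.03%) + 2.326 × 1.39% = 3.203%.
On $1,200,000: 0.03203 × $1,200,000 = $38,436.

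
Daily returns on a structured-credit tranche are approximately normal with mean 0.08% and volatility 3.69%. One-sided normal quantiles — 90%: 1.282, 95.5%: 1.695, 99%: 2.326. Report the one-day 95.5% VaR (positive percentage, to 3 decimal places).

6.175%

VaR = −μ + z·σ = −(0.08%) + 1.695 × 3.69% = 6.175%.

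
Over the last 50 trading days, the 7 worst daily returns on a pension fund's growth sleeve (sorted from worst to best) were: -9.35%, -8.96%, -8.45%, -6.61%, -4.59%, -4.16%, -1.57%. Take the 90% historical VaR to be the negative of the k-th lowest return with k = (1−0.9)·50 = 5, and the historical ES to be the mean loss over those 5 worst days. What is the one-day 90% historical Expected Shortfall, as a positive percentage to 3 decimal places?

The 5 worst returns sum to -37.96%.
ES = −(-37.96%) / 5 = 7.592%.

7.592%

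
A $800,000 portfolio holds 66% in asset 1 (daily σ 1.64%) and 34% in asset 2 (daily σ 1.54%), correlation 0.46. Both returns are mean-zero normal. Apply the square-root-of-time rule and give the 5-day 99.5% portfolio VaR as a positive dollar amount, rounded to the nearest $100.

$64,600

σ_p = √(0.66²·1.64² + 0.34²·1.54² + 2·0.46·0.66·0.34·1.64·1.54) = 1.403%.
σ_{5d} = 1.403% × √5 = 3.137%.
z(99.5%) = 2.576.
VaR = 2.576 × 3.137% = 8.081%; on $800,000 that is $64,648.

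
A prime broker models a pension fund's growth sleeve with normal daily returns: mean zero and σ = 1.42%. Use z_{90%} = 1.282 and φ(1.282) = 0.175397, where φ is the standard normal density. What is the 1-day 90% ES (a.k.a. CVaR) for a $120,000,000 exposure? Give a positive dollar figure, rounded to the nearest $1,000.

Tail multiplier: φ(z)/(1−α) = 0.175397 / 0.1 = 1.754.
ES = 1.42% × 1.754 = 2.491%.
On $120,000,000: 0.02491 × $120,000,000 = $2,989,200.

$2,989,000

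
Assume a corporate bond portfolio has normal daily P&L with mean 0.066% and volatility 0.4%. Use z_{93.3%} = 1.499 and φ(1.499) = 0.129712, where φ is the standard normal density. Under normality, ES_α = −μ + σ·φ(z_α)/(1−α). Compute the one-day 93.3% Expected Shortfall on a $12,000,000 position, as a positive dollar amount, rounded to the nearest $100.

Tail multiplier: φ(z)/(1−α) = 0.129712 / 0.067 = 1.936.
ES = −(0.066%) + 0.4% × 1.936 = 0.708%.
On $12,000,000: 0.00708 × $12,000,000 = $84,960.

$85,000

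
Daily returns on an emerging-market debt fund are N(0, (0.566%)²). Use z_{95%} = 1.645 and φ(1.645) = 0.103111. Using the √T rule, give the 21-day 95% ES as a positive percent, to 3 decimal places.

5.349%

σ_{21d} = 0.566% × √21 = 2.594%.
ES multiplier = φ(z)/(1−α) = 0.103111/0.05 = 2.062.
ES = 2.594% × 2.062 = 5.349%.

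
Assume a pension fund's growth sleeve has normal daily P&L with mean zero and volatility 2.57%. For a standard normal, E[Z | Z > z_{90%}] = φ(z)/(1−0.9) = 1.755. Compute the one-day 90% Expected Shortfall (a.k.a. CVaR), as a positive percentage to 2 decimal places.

ES = 2.57% × 1.755 = 4.510%.

4.51%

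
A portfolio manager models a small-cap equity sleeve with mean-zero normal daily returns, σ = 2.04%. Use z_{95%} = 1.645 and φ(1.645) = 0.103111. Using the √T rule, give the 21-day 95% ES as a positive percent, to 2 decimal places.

σ_{21d} = 2.04% × √21 = 9.348%.
ES multiplier = φ(z)/(1−α) = 0.103111/0.05 = 2.062.
ES = 9.348% × 2.062 = 19.276%.

19.28%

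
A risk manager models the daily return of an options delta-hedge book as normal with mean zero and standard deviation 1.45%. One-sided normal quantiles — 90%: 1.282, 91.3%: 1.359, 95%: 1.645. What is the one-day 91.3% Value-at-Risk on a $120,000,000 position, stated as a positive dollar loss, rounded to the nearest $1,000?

VaR = z·σ = 1.359 × 1.45% = 1.971%.
On $120,000,000: 0.01971 × $120,000,000 = $2,365,200.

$2,365,000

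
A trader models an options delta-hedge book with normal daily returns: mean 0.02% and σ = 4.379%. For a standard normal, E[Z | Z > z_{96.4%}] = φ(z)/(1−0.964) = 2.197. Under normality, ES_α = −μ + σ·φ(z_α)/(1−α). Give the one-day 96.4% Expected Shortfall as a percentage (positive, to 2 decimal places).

ES = −(0.02%) + 4.379% × 2.197 = 9.601%.

9.60%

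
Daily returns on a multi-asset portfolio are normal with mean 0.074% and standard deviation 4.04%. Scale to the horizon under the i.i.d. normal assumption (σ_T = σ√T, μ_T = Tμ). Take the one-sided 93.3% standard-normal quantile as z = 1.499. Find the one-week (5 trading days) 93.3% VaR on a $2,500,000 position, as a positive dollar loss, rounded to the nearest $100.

$329,300

σ_{5d} = 4.04% × √5 = 9.034%; μ_{5d} = 5 × 0.074% = 0.370%.
VaR = −(0.370%) + 1.499 × 9.034% = 13.172%.
On $2,500,000: 0.13172 × $2,500,000 = $329,300.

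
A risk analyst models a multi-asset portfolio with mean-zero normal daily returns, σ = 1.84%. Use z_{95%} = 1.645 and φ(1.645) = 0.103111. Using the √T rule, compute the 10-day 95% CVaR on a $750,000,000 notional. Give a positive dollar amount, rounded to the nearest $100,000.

σ_{10d} = 1.84% × √10 = 5.819%.
ES multiplier = φ(z)/(1−α) = 0.103111/0.05 = 2.062.
ES = 5.819% × 2.062 = 11.999%; on $750,000,000: $89,992,500.

$90,000,000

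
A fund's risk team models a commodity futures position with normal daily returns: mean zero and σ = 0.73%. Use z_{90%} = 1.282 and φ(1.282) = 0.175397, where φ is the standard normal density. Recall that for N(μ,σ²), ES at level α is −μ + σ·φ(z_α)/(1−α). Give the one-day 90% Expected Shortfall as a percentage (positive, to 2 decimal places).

Tail multiplier: φ(z)/(1−α) = 0.175397 / 0.1 = 1.754.
ES = 0.73% × 1.754 = 1.280%.

1.28%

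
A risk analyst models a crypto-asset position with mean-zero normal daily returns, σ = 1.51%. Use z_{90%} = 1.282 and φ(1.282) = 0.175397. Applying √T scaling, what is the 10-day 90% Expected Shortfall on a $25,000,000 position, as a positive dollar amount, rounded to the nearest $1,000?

$2,094,000

σ_{10d} = 1.51% × √10 = 4.775%.
ES multiplier = φ(z)/(1−α) = 0.175397/0.1 = 1.754.
ES = 4.775% × 1.754 = 8.375%; on $25,000,000: $2,093,750.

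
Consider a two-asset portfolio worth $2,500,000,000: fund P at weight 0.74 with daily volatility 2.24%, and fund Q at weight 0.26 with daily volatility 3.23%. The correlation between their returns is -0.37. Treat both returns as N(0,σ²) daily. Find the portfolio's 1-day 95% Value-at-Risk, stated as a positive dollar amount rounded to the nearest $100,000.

$64,000,000

σ_p² = 0.74²·2.24² + 0.26²·3.23² + 2·-0.37·0.74·0.26·2.24·3.23 = 2.4228 (%²).
σ_p = √2.4228 = 1.557%.
At 95%, z = 1.645.
VaR = 1.645 × 1.557% = 2.561%; on $2,500,000,000 that is $64,025,000.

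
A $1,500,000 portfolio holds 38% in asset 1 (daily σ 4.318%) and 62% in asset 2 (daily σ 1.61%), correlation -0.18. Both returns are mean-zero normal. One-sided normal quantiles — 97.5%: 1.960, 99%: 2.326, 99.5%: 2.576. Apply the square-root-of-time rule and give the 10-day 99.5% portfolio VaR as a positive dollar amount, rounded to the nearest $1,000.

σ_p = √(0.38²·4.318² + 0.62²·1.61² + 2·-0.18·0.38·0.62·4.318·1.61) = 1.760%.
σ_{10d} = 1.760% × √10 = 5.566%.
VaR = 2.576 × 5.566% = 14.338%; on $1,500,000 that is $215,070.

$215,000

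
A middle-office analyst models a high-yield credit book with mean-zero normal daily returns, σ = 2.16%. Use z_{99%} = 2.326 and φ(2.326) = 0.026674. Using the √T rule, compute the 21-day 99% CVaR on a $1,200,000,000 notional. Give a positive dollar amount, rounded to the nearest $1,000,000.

$317,000,000

σ_{21d} = 2.16% × √21 = 9.898%.
ES multiplier = φ(z)/(1−α) = 0.026674/0.01 = 2.667.
ES = 9.898% × 2.667 = 26.398%; on $1,200,000,000: $316,776,000.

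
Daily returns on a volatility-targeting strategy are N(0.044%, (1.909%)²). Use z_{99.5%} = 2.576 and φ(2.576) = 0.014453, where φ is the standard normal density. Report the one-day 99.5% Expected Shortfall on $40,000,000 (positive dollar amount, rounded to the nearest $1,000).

$2,190,000

Tail multiplier: φ(z)/(1−α) = 0.014453 / 0.005 = 2.891.
ES = −(0.044%) + 1.909% × 2.891 = 5.475%.
On $40,000,000: 0.05475 × $40,000,000 = $2,190,000.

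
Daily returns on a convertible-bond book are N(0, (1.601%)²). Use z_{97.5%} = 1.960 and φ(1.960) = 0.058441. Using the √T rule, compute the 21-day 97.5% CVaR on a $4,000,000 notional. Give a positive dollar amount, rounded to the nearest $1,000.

$686,000

σ_{21d} = 1.601% × √21 = 7.337%.
ES multiplier = φ(z)/(1−α) = 0.058441/0.025 = 2.338.
ES = 7.337% × 2.338 = 17.154%; on $4,000,000: $686,160.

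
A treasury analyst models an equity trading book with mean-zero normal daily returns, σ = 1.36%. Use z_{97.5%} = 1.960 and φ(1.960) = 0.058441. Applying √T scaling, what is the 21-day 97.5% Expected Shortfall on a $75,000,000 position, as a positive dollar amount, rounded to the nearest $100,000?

σ_{21d} = 1.36% × √21 = 6.232%.
ES multiplier = φ(z)/(1−α) = 0.058441/0.025 = 2.338.
ES = 6.232% × 2.338 = 14.570%; on $75,000,000: $10,927,500.

$10,900,000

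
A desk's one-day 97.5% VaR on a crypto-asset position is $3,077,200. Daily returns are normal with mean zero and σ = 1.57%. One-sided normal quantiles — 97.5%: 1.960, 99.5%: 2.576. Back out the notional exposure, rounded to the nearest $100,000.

VaR as a fraction of value: z·σ = 1.960 × 1.57% = 3.0772%.
Position = $3,077,200 / 0.030772 = $100,000,000.

$100,000,000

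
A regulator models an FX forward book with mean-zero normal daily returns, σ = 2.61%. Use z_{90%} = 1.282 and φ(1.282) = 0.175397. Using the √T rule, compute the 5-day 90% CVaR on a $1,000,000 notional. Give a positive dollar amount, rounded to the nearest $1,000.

σ_{5d} = 2.61% × √5 = 5.836%.
ES multiplier = φ(z)/(1−α) = 0.175397/0.1 = 1.754.
ES = 5.836% × 1.754 = 10.236%; on $1,000,000: $102,360.

$102,000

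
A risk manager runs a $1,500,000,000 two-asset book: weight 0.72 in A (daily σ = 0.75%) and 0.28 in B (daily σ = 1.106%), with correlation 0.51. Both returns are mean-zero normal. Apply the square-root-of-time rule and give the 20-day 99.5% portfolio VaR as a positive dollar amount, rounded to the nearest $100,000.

$129,100,000

σ_p = √(0.72²·0.75² + 0.28²·1.106² + 2·0.51·0.72·0.28·0.75·1.106) = 0.747%.
σ_{20d} = 0.747% × √20 = 3.341%.
z(99.5%) = 2.576.
VaR = 2.576 × 3.341% = 8.606%; on $1,500,000,000 that is $129,090,000.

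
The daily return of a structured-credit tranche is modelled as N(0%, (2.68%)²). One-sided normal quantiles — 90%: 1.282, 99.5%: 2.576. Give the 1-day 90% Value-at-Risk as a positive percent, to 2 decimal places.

VaR = z·σ = 1.282 × 2.68% = 3.436%.

3.44%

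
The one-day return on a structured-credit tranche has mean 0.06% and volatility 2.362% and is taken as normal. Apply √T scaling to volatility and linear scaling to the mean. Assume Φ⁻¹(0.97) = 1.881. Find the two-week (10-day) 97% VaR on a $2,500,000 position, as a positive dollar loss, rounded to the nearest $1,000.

$336,000

σ_{10d} = 2.362% × √10 = 7.469%; μ_{10d} = 10 × 0.06% = 0.600%.
VaR = −(0.600%) + 1.881 × 7.469% = 13.449%.
On $2,500,000: 0.13449 × $2,500,000 = $336,225.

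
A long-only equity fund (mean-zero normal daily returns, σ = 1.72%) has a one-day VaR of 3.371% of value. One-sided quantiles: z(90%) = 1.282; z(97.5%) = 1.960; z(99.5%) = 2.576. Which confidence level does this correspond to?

97.5%

Implied z = VaR/σ = 3.371 / 1.72 = 1.960.
This matches z(97.5%) = 1.960.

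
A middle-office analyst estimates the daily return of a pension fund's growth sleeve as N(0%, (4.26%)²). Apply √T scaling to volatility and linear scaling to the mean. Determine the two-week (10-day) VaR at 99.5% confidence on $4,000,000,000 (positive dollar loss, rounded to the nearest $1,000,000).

$1,388,000,000

At 99.5%, z = 2.576.
σ_{10d} = 4.26% × √10 = 13.471%.
VaR = 2.576 × 13.471% = 34.701%.
On $4,000,000,000: 0.34701 × $4,000,000,000 = $1,388,040,000.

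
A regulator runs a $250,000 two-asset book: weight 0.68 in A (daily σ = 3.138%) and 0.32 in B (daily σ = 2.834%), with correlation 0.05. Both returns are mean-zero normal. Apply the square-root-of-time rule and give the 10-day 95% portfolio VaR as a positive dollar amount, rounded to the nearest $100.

σ_p = √(0.68²·3.138² + 0.32²·2.834² + 2·0.05·0.68·0.32·3.138·2.834) = 2.360%.
σ_{10d} = 2.360% × √10 = 7.463%.
z(95%) = 1.645.
VaR = 1.645 × 7.463% = 12.277%; on $250,000 that is $30,692.

$30,700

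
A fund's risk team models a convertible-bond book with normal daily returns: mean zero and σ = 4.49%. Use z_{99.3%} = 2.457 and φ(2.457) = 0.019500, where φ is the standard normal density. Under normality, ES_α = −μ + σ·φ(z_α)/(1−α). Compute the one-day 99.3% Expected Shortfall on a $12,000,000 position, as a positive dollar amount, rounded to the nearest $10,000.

$1,500,000

Tail multiplier: φ(z)/(1−α) = 0.019500 / 0.007 = 2.786.
ES = 4.49% × 2.786 = 12.509%.
On $12,000,000: 0.12509 × $12,000,000 = $1,501,080.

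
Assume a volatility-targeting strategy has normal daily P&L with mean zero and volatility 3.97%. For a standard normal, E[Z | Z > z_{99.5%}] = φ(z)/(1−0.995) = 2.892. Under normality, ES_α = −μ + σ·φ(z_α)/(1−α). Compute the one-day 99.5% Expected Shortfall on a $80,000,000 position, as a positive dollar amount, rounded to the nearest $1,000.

ES = 3.97% × 2.892 = 11.481%.
On $80,000,000: 0.11481 × $80,000,000 = $9,184,800.

$9,185,000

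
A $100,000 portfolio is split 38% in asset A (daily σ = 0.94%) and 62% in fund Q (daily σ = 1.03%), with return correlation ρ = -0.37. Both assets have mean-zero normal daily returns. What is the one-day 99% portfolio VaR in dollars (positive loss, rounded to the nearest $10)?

$1,410

σ_p² = 0.38²·0.94² + 0.62²·1.03² + 2·-0.37·0.38·0.62·0.94·1.03 = 0.3666 (%²).
σ_p = √0.3666 = 0.605%.
At 99%, z = 2.326.
VaR = 2.326 × 0.605% = 1.407%; on $100,000 that is $1,407.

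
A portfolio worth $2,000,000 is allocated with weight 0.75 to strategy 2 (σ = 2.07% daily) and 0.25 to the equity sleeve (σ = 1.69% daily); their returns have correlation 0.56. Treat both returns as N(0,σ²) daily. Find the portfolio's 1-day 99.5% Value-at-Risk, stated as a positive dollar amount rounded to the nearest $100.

$93,900

σ_p² = 0.75²·2.07² + 0.25²·1.69² + 2·0.56·0.75·0.25·2.07·1.69 = 3.3234 (%²).
σ_p = √3.3234 = 1.823%.
At 99.5%, z = 2.576.
VaR = 2.576 × 1.823% = 4.696%; on $2,000,000 that is $93,920.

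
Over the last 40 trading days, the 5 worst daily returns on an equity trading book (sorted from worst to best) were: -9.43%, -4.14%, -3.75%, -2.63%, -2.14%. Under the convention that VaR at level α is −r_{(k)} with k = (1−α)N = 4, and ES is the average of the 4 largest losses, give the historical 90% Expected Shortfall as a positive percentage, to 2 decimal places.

4.99%

The 4 worst returns sum to -19.95%.
ES = −(-19.95%) / 4 = 4.9875% ≈ 4.99%.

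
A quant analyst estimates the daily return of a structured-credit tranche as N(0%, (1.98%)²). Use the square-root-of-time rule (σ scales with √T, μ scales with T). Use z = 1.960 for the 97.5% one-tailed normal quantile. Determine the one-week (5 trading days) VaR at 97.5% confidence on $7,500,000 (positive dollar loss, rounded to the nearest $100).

$650,800

σ_{5d} = 1.98% × √5 = 4.427%.
VaR = 1.960 × 4.427% = 8.677%.
On $7,500,000: 0.08677 × $7,500,000 = $650,775.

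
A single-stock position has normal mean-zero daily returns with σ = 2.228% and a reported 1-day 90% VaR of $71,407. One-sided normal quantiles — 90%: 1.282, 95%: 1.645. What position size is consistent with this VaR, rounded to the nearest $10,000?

VaR as a fraction of value: z·σ = 1.282 × 2.228% = 2.8563%.
Position = $71,407 / 0.028563 = $2,499,986.

$2,500,000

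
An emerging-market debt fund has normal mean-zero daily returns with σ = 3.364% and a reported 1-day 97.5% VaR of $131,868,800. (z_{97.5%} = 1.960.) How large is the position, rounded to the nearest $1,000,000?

$2,000,000,000

VaR as a fraction of value: z·σ = 1.960 × 3.364% = 6.59344%.
Position = $131,868,800 / 0.0659344 = $2,000,000,000.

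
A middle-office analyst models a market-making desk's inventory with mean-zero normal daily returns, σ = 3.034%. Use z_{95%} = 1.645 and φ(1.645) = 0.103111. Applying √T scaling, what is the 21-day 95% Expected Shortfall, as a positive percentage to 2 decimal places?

σ_{21d} = 3.034% × √21 = 13.904%.
ES multiplier = φ(z)/(1−α) = 0.103111/0.05 = 2.062.
ES = 13.904% × 2.062 = 28.670%.

28.67%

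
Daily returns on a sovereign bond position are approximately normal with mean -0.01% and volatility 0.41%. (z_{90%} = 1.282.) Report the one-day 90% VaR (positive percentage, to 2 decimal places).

0.54%

VaR = −μ + z·σ = −(-0.01%) + 1.282 × 0.41% = 0.536%.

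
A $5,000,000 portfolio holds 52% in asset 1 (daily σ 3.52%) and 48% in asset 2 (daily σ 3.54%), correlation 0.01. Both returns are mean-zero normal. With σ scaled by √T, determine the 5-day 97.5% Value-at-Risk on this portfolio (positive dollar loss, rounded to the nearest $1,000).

$550,000

σ_p = √(0.52²·3.52² + 0.48²·3.54² + 2·0.01·0.52·0.48·3.52·3.54) = 2.510%.
σ_{5d} = 2.510% × √5 = 5.613%.
z(97.5%) = 1.960.
VaR = 1.960 × 5.613% = 11.001%; on $5,000,000 that is $550,050.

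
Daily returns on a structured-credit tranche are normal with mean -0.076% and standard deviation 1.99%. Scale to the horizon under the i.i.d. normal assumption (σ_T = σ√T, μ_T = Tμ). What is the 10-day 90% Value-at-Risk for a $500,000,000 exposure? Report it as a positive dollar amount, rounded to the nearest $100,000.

At 90%, z = 1.282.
σ_{10d} = 1.99% × √10 = 6.293%; μ_{10d} = 10 × -0.076% = -0.760%.
VaR = −(-0.760%) + 1.282 × 6.293% = 8.828%.
On $500,000,000: 0.08828 × $500,000,000 = $44,140,000.

$44,100,000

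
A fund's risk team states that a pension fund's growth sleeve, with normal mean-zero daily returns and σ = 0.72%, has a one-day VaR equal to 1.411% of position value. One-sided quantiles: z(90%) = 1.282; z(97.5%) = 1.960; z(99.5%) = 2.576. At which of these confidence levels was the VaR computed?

97.5%

Implied z = VaR/σ = 1.411 / 0.72 = 1.960.
This matches z(97.5%) = 1.960.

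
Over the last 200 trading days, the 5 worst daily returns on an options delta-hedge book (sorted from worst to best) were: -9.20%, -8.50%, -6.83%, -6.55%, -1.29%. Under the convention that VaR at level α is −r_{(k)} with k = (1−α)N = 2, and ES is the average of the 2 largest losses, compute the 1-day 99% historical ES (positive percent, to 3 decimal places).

8.850%

The 2 worst returns sum to -17.70%.
ES = −(-17.70%) / 2 = 8.85% ≈ 8.850%.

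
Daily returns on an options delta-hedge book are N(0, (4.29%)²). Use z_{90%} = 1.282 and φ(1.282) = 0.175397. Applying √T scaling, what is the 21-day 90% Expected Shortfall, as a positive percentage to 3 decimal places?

34.482%

σ_{21d} = 4.29% × √21 = 19.659%.
ES multiplier = φ(z)/(1−α) = 0.175397/0.1 = 1.754.
ES = 19.659% × 1.754 = 34.482%.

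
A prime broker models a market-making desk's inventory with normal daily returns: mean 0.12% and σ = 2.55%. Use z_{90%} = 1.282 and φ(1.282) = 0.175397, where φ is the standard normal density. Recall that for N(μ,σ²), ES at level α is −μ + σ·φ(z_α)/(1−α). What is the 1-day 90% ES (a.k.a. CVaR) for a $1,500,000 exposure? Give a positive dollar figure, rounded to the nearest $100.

Tail multiplier: φ(z)/(1−α) = 0.175397 / 0.1 = 1.754.
ES = −(0.12%) + 2.55% × 1.754 = 4.353%.
On $1,500,000: 0.04353 × $1,500,000 = $65,295.

$65,300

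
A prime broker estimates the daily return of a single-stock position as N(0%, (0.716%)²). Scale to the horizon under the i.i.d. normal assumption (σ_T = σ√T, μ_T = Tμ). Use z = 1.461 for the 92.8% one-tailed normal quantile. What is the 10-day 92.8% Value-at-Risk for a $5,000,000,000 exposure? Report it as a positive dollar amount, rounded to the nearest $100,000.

$165,400,000

σ_{10d} = 0.716% × √10 = 2.264%.
VaR = 1.461 × 2.264% = 3.308%.
On $5,000,000,000: 0.03308 × $5,000,000,000 = $165,400,000.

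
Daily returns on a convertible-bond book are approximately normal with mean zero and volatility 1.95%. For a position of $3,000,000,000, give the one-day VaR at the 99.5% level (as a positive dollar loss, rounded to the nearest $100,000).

At 99.5% one-sided, z = 2.576.
VaR = z·σ = 2.576 × 1.95% = 5.023%.
On $3,000,000,000: 0.05023 × $3,000,000,000 = $150,690,000.

$150,700,000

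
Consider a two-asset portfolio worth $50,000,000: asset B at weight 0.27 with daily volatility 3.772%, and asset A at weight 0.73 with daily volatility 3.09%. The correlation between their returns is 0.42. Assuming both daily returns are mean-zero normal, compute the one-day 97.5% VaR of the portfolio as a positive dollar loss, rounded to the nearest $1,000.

σ_p² = 0.27²·3.772² + 0.73²·3.09² + 2·0.42·0.27·0.73·3.772·3.09 = 8.0551 (%²).
σ_p = √8.0551 = 2.838%.
At 97.5%, z = 1.960.
VaR = 1.960 × 2.838% = 5.562%; on $50,000,000 that is $2,781,000.

$2,781,000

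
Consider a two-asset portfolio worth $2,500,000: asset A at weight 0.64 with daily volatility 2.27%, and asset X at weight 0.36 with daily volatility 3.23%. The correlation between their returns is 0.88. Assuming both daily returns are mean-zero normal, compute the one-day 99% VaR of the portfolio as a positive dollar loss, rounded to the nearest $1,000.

σ_p² = 0.64²·2.27² + 0.36²·3.23² + 2·0.88·0.64·0.36·2.27·3.23 = 6.4359 (%²).
σ_p = √6.4359 = 2.537%.
At 99%, z = 2.326.
VaR = 2.326 × 2.537% = 5.901%; on $2,500,000 that is $147,525.

$148,000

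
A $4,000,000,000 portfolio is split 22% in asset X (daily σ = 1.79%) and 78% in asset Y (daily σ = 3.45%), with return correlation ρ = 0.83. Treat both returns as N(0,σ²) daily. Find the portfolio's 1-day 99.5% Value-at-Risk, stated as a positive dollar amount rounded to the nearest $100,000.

$311,800,000

σ_p² = 0.22²·1.79² + 0.78²·3.45² + 2·0.83·0.22·0.78·1.79·3.45 = 9.1557 (%²).
σ_p = √9.1557 = 3.026%.
At 99.5%, z = 2.576.
VaR = 2.576 × 3.026% = 7.795%; on $4,000,000,000 that is $311,800,000.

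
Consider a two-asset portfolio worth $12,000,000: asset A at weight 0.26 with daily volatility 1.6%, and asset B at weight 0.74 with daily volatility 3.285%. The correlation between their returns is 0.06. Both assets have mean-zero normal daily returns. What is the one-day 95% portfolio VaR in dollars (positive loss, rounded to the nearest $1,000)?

$492,000

σ_p² = 0.26²·1.6² + 0.74²·3.285² + 2·0.06·0.26·0.74·1.6·3.285 = 6.2037 (%²).
σ_p = √6.2037 = 2.491%.
At 95%, z = 1.645.
VaR = 1.645 × 2.491% = 4.098%; on $12,000,000 that is $491,760.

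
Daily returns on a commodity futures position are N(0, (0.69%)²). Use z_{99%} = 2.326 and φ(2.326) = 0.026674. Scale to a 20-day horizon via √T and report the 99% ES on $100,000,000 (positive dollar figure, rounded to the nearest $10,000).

$8,230,000

σ_{20d} = 0.69% × √20 = 3.086%.
ES multiplier = φ(z)/(1−α) = 0.026674/0.01 = 2.667.
ES = 3.086% × 2.667 = 8.230%; on $100,000,000: $8,230,000.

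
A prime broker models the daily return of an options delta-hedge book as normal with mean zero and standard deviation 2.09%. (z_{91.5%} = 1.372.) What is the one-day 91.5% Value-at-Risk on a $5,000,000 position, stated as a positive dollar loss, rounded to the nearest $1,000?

VaR = z·σ = 1.372 × 2.09% = 2.867%.
On $5,000,000: 0.02867 × $5,000,000 = $143,350.

$143,000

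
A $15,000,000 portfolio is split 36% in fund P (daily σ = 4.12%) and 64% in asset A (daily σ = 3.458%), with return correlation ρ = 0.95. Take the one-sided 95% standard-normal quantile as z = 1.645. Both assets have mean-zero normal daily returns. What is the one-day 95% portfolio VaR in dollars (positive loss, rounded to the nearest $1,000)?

σ_p² = 0.36²·4.12² + 0.64²·3.458² + 2·0.95·0.36·0.64·4.12·3.458 = 13.3345 (%²).
σ_p = √13.3345 = 3.652%.
VaR = 1.645 × 3.652% = 6.008%; on $15,000,000 that is $901,200.

$901,000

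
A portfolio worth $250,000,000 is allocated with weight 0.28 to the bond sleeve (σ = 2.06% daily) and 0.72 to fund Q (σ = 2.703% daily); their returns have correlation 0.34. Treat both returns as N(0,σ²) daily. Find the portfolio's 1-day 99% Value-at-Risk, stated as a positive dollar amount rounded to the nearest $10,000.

$12,850,000

σ_p² = 0.28²·2.06² + 0.72²·2.703² + 2·0.34·0.28·0.72·2.06·2.703 = 4.8836 (%²).
σ_p = √4.8836 = 2.210%.
At 99%, z = 2.326.
VaR = 2.326 × 2.210% = 5.140%; on $250,000,000 that is $12,850,000.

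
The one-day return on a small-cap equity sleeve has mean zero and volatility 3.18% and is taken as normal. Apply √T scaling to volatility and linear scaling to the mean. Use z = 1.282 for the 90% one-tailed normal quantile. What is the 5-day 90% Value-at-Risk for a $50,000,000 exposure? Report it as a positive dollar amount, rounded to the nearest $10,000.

σ_{5d} = 3.18% × √5 = 7.111%.
VaR = 1.282 × 7.111% = 9.116%.
On $50,000,000: 0.09116 × $50,000,000 = $4,558,000.

$4,560,000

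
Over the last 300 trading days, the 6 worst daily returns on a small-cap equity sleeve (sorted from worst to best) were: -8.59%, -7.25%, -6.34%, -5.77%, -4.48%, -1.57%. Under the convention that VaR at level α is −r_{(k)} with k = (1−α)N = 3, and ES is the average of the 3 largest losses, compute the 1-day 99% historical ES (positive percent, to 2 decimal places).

The 3 worst returns sum to -22.18%.
ES = −(-22.18%) / 3 = 7.3933…% ≈ 7.39%.

7.39%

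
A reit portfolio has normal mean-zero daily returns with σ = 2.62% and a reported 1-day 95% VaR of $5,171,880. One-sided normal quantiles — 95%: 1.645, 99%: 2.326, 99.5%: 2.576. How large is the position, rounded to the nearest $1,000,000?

VaR as a fraction of value: z·σ = 1.645 × 2.62% = 4.3099%.
Position = $5,171,880 / 0.043099 = $120,000,000.

$120,000,000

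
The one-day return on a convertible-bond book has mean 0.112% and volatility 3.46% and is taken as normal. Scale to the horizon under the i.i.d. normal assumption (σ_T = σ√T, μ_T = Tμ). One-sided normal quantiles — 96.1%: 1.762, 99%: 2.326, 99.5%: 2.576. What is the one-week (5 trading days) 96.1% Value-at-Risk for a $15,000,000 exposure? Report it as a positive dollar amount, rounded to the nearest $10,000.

$1,960,000

σ_{5d} = 3.46% × √5 = 7.737%; μ_{5d} = 5 × 0.112% = 0.560%.
VaR = −(0.560%) + 1.762 × 7.737% = 13.073%.
On $15,000,000: 0.13073 × $15,000,000 = $1,960,950.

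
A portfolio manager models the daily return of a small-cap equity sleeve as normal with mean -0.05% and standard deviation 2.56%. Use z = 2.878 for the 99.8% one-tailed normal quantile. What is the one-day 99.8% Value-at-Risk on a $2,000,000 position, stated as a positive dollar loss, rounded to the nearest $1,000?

VaR = −μ + z·σ = −(-0.05%) + 2.878 × 2.56% = 7.418%.
On $2,000,000: 0.07418 × $2,000,000 = $148,360.

$148,000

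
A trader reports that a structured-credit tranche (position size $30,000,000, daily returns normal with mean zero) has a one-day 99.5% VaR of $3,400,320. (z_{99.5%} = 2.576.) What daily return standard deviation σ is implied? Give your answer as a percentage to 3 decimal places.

VaR as a fraction: $3,400,320 / $30,000,000 = 11.334%.
σ = VaR / z = 11.334% / 2.576 = 4.400%.

4.400%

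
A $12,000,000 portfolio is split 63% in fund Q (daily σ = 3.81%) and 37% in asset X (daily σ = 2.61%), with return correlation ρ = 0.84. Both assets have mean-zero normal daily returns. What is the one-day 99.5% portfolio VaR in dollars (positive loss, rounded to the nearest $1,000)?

$1,006,000

σ_p² = 0.63²·3.81² + 0.37²·2.61² + 2·0.84·0.63·0.37·3.81·2.61 = 10.5882 (%²).
σ_p = √10.5882 = 3.254%.
At 99.5%, z = 2.576.
VaR = 2.576 × 3.254% = 8.382%; on $12,000,000 that is $1,005,840.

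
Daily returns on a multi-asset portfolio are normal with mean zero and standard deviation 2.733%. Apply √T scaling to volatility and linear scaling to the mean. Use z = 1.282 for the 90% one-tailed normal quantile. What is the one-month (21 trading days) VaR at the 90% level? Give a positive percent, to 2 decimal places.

16.06%

σ_{21d} = 2.733% × √21 = 12.524%.
VaR = 1.282 × 12.524% = 16.056%.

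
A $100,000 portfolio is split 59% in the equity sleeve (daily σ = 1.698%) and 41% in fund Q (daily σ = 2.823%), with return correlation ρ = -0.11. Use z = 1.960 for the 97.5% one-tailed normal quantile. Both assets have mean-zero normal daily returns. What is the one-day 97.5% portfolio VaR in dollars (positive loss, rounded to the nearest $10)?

σ_p² = 0.59²·1.698² + 0.41²·2.823² + 2·-0.11·0.59·0.41·1.698·2.823 = 2.0882 (%²).
σ_p = √2.0882 = 1.445%.
VaR = 1.960 × 1.445% = 2.832%; on $100,000 that is $2,832.

$2,830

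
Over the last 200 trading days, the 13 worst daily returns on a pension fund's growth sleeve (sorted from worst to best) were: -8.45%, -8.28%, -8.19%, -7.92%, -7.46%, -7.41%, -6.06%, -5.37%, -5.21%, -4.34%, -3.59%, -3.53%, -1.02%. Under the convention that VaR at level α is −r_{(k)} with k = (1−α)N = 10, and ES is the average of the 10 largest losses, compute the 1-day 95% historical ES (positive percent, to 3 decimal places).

The 10 worst returns sum to -68.69%.
ES = −(-68.69%) / 10 = 6.869%.

6.869%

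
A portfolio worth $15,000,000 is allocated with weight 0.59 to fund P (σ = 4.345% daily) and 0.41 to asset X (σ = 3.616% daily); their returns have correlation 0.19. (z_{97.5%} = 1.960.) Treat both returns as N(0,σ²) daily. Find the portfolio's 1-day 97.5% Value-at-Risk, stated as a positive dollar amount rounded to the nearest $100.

$939,600

σ_p² = 0.59²·4.345² + 0.41²·3.616² + 2·0.19·0.59·0.41·4.345·3.616 = 10.2140 (%²).
σ_p = √10.2140 = 3.196%.
VaR = 1.960 × 3.196% = 6.264%; on $15,000,000 that is $939,600.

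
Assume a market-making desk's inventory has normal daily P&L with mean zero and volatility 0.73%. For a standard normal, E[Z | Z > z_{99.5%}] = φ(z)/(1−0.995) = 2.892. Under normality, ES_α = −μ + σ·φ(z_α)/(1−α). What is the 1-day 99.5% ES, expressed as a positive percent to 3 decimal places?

2.111%

ES = 0.73% × 2.892 = 2.111%.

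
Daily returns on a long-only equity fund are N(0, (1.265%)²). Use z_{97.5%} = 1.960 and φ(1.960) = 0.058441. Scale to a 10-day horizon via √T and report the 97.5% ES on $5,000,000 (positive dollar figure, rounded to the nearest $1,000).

$468,000

σ_{10d} = 1.265% × √10 = 4.000%.
ES multiplier = φ(z)/(1−α) = 0.058441/0.025 = 2.338.
ES = 4.000% × 2.338 = 9.352%; on $5,000,000: $467,600.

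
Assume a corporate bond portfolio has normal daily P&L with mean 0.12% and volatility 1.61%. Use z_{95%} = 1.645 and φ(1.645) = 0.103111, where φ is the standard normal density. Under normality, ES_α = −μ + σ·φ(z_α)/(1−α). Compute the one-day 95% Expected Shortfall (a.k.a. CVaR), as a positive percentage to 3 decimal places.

3.200%

Tail multiplier: φ(z)/(1−α) = 0.103111 / 0.05 = 2.062.
ES = −(0.12%) + 1.61% × 2.062 = 3.200%.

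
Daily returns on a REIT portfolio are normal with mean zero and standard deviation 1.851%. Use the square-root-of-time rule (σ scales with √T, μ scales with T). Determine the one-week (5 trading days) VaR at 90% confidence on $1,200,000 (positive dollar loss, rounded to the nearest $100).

At 90%, z = 1.282.
σ_{5d} = 1.851% × √5 = 4.139%.
VaR = 1.282 × 4.139% = 5.306%.
On $1,200,000: 0.05306 × $1,200,000 = $63,672.

$63,700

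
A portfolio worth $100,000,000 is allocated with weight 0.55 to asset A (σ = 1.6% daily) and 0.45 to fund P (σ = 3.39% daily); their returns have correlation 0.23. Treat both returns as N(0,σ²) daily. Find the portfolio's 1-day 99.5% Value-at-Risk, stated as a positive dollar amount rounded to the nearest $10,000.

$4,970,000

σ_p² = 0.55²·1.6² + 0.45²·3.39² + 2·0.23·0.55·0.45·1.6·3.39 = 3.7191 (%²).
σ_p = √3.7191 = 1.928%.
At 99.5%, z = 2.576.
VaR = 2.576 × 1.928% = 4.967%; on $100,000,000 that is $4,967,000.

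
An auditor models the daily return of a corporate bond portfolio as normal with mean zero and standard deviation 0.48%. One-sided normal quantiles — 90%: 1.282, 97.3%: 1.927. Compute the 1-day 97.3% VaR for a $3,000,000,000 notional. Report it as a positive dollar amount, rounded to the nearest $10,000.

VaR = z·σ = 1.927 × 0.48% = 0.925%.
On $3,000,000,000: 0.00925 × $3,000,000,000 = $27,750,000.

$27,750,000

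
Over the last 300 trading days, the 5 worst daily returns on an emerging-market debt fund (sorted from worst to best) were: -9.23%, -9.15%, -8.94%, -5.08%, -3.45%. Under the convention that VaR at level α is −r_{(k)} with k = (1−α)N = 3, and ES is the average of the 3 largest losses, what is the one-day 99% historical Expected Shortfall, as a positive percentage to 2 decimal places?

9.11%

The 3 worst returns sum to -27.32%.
ES = −(-27.32%) / 3 = 9.1066…% ≈ 9.11%.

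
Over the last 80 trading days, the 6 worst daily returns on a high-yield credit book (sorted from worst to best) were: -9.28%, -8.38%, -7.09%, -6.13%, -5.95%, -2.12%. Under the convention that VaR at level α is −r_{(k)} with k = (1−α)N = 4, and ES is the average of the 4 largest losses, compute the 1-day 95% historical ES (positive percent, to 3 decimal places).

The 4 worst returns sum to -30.88%.
ES = −(-30.88%) / 4 = 7.72% ≈ 7.720%.

7.720%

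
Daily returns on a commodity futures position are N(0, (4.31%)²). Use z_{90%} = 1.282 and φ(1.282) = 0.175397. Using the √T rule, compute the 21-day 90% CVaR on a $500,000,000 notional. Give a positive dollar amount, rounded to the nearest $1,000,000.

σ_{21d} = 4.31% × √21 = 19.751%.
ES multiplier = φ(z)/(1−α) = 0.175397/0.1 = 1.754.
ES = 19.751% × 1.754 = 34.643%; on $500,000,000: $173,215,000.

$173,000,000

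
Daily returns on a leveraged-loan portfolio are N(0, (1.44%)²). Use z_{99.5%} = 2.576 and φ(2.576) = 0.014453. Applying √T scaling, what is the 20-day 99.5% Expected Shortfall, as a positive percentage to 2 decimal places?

18.62%

σ_{20d} = 1.44% × √20 = 6.440%.
ES multiplier = φ(z)/(1−α) = 0.014453/0.005 = 2.891.
ES = 6.440% × 2.891 = 18.618%.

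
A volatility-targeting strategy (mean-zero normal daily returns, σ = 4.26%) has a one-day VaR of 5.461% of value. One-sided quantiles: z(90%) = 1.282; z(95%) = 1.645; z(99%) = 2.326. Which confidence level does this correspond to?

90%

Implied z = VaR/σ = 5.461 / 4.26 = 1.282.
This matches z(90%) = 1.282.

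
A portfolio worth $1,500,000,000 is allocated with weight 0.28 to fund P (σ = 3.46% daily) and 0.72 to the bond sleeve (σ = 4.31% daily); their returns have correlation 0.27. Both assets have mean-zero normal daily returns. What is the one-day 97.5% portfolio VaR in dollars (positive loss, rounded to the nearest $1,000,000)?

σ_p² = 0.28²·3.46² + 0.72²·4.31² + 2·0.27·0.28·0.72·3.46·4.31 = 12.1919 (%²).
σ_p = √12.1919 = 3.492%.
At 97.5%, z = 1.960.
VaR = 1.960 × 3.492% = 6.844%; on $1,500,000,000 that is $102,660,000.

$103,000,000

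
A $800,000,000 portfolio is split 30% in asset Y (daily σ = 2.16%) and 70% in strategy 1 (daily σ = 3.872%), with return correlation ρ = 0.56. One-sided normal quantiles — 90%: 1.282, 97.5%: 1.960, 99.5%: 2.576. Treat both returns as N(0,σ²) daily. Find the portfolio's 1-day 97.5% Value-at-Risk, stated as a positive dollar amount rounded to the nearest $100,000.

$48,900,000

σ_p² = 0.3²·2.16² + 0.7²·3.872² + 2·0.56·0.3·0.7·2.16·3.872 = 9.7333 (%²).
σ_p = √9.7333 = 3.120%.
VaR = 1.960 × 3.120% = 6.115%; on $800,000,000 that is $48,920,000.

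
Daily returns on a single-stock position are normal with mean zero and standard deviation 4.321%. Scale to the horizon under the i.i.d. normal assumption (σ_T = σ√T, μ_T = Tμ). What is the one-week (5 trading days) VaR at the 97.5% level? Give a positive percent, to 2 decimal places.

At 97.5%, z = 1.960.
σ_{5d} = 4.321% × √5 = 9.662%.
VaR = 1.960 × 9.662% = 18.938%.

18.94%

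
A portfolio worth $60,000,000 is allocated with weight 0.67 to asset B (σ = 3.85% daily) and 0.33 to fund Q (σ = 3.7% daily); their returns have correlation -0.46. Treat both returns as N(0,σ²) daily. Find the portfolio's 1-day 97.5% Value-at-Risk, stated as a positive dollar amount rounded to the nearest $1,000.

σ_p² = 0.67²·3.85² + 0.33²·3.7² + 2·-0.46·0.67·0.33·3.85·3.7 = 5.2471 (%²).
σ_p = √5.2471 = 2.291%.
At 97.5%, z = 1.960.
VaR = 1.960 × 2.291% = 4.490%; on $60,000,000 that is $2,694,000.

$2,694,000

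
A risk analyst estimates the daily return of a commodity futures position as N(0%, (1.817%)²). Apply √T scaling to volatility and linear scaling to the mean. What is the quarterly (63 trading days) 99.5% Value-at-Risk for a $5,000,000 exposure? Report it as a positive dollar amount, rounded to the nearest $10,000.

$1,860,000

At 99.5%, z = 2.576.
σ_{63d} = 1.817% × √63 = 14.422%.
VaR = 2.576 × 14.422% = 37.151%.
On $5,000,000: 0.37151 × $5,000,000 = $1,857,550.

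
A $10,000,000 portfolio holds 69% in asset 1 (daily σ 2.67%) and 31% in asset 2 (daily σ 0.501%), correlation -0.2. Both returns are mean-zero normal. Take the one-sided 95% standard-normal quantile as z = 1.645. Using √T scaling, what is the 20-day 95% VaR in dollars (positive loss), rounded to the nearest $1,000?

$1,337,000

σ_p = √(0.69²·2.67² + 0.31²·0.501² + 2·-0.2·0.69·0.31·2.67·0.501) = 1.818%.
σ_{20d} = 1.818% × √20 = 8.130%.
VaR = 1.645 × 8.130% = 13.374%; on $10,000,000 that is $1,337,400.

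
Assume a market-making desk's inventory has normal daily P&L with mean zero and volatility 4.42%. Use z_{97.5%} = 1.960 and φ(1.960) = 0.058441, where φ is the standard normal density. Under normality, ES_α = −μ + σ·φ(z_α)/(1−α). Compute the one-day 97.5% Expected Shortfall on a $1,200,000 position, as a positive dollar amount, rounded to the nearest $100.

$124,000

Tail multiplier: φ(z)/(1−α) = 0.058441 / 0.025 = 2.338.
ES = 4.42% × 2.338 = 10.334%.
On $1,200,000: 0.10334 × $1,200,000 = $124,008.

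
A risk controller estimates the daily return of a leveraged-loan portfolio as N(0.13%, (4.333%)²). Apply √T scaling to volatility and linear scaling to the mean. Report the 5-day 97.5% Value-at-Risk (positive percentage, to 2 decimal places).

18.34%

At 97.5%, z = 1.960.
σ_{5d} = 4.333% × √5 = 9.689%; μ_{5d} = 5 × 0.13% = 0.650%.
VaR = −(0.650%) + 1.960 × 9.689% = 18.340%.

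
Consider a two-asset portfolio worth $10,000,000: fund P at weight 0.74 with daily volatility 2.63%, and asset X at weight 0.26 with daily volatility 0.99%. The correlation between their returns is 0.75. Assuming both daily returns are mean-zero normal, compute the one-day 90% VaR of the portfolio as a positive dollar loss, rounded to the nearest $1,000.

$275,000

σ_p² = 0.74²·2.63² + 0.26²·0.99² + 2·0.75·0.74·0.26·2.63·0.99 = 4.6054 (%²).
σ_p = √4.6054 = 2.146%.
At 90%, z = 1.282.
VaR = 1.282 × 2.146% = 2.751%; on $10,000,000 that is $275,100.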